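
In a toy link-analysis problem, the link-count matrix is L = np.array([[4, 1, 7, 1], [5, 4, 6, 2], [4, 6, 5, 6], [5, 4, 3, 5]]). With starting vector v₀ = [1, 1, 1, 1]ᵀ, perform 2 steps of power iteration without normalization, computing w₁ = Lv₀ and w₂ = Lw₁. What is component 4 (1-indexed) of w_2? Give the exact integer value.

w1 = Lv₀ = (13, 17, 21, 17)
w2 = Lw1 = (233, 293, 361, 281)
The requested component of w2 is 281.

281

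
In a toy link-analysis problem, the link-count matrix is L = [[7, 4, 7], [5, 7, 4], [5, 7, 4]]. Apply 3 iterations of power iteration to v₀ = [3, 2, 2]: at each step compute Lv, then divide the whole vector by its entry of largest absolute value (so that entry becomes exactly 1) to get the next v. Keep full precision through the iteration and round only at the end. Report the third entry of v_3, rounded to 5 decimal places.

Lv0 = (43.000000, 37.000000, 37.000000); divide by 43.000000 → v1 = (1.000000, 0.860465, 0.860465)
Lv1 = (16.465116, 14.465116, 14.465116); divide by 16.465116 → v2 = (1.000000, 0.878531, 0.878531)
Lv2 = (16.663842, 14.663842, 14.663842); divide by 16.663842 → v3 = (1.000000, 0.879980, 0.879980)
Requested entry of v3: 10382/11798 = 0.87998

0.87998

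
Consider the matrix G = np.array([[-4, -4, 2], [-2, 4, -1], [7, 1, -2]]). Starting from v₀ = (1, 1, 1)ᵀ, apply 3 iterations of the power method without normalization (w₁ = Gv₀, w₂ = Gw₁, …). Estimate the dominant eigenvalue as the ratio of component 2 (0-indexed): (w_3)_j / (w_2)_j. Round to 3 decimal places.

w1 = Gv₀ = (-6, 1, 6)
w2 = Gw1 = (32, 10, -53)
w3 = Gw2 = (-274, 29, 340)
Ratio at component: 340 / -53 = -6.415

λ ≈ -6.415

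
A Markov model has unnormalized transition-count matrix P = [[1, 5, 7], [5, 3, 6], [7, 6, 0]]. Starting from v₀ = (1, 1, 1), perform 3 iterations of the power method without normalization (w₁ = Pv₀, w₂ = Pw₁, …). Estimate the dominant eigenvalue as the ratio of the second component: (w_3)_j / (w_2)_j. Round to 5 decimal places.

w1 = Pv₀ = (1·1 + 5·1 + 7·1; 5·1 + 3·1 + 6·1; 7·1 + 6·1 + 0·1) = (13, 14, 13)
w2 = Pw1 = (1·13 + 5·14 + 7·13; 5·13 + 3·14 + 6·13; 7·13 + 6·14 + 0·13) = (174, 185, 175)
w3 = Pw2 = (2324, 2475, 2328)
Ratio at component: 2475 / 185 = 13.37838

λ ≈ 13.37838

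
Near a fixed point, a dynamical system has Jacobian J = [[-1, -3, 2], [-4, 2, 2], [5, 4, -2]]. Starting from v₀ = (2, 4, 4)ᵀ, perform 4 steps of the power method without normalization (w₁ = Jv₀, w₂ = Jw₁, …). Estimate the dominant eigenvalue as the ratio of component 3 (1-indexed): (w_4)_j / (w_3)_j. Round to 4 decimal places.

w1 = Jv₀ = (-6, 8, 18)
w2 = Jw1 = (18, 76, -34)
w3 = Jw2 = (-314, 12, 462)
w4 = Jw3 = (1202, 2204, -2446)
Ratio at component: -2446 / 462 = -5.2944

λ ≈ -5.2944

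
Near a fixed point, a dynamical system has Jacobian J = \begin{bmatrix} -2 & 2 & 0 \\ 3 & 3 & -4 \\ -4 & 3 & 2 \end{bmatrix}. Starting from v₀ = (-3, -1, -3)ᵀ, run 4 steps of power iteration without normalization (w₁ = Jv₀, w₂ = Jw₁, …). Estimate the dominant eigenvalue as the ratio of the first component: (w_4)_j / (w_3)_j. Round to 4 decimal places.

w1 = Jv₀ = (4, 0, 3)
w2 = Jw1 = (-8, 0, -10)
w3 = Jw2 = (16, 16, 12)
w4 = Jw3 = (0, 48, 8)
Ratio at component: 0 / 16 = 0.0000

0.0000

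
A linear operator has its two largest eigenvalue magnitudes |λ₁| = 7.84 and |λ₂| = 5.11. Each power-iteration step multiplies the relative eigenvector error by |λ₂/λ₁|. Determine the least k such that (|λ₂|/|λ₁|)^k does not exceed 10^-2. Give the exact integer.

11

|λ₂/λ₁| = 5.11/7.84 = 0.65179
Need k ≥ ln(10^-2) / ln(0.65179) = -4.6052 / -0.4280 ≈ 10.759
Smallest integer k satisfying the bound: 11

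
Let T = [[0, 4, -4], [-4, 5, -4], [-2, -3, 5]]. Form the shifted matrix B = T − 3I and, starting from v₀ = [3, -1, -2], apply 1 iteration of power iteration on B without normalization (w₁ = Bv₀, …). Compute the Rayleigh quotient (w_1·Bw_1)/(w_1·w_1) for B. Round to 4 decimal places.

B = T − 3I has rows (-3, 4, -4); (-4, 2, -4); (-2, -3, 2)
w1 = Bv₀ = ((-3)·3 + 4·(-1) + (-4)·(-2); (-4)·3 + 2·(-1) + (-4)·(-2); (-2)·3 + (-3)·(-1) + 2·(-2)) = (-5, -6, -7)
Bw1 = (19, 36, 14)
w1·Bw1 = -409; w1·w1 = 110; μ ≈ -409/110 = -3.7182

μ ≈ -3.7182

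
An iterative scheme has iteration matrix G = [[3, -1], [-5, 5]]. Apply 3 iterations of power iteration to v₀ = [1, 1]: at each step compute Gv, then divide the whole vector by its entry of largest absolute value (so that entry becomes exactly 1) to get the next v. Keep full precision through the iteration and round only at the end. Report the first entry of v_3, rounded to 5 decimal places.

-0.35000

Gv0 = (2.000000, 0.000000); divide by 2.000000 → v1 = (1.000000, 0.000000)
Gv1 = (3.000000, -5.000000); divide by -5.000000 → v2 = (-0.600000, 1.000000)
Gv2 = (-2.800000, 8.000000); divide by 8.000000 → v3 = (-0.350000, 1.000000)
Requested entry of v3: 28/-80 = -0.35000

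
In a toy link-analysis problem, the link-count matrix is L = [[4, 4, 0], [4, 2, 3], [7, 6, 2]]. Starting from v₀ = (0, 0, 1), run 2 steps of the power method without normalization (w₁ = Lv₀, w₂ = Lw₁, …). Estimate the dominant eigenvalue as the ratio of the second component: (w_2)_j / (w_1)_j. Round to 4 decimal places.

4.0000

w1 = Lv₀ = (4·0 + 4·0 + 0·1; 4·0 + 2·0 + 3·1; 7·0 + 6·0 + 2·1) = (0, 3, 2)
w2 = Lw1 = (4·0 + 4·3 + 0·2; 4·0 + 2·3 + 3·2; 7·0 + 6·3 + 2·2) = (12, 12, 22)
Ratio at component: 12 / 3 = 4.0000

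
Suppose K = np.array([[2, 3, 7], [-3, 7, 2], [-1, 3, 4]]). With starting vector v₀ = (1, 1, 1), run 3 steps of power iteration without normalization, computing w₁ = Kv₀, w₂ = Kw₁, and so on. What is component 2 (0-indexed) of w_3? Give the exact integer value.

90

w1 = Kv₀ = (2·1 + 3·1 + 7·1; (-3)·1 + 7·1 + 2·1; (-1)·1 + 3·1 + 4·1) = (12, 6, 6)
w2 = Kw1 = (2·12 + 3·6 + 7·6; (-3)·12 + 7·6 + 2·6; (-1)·12 + 3·6 + 4·6) = (84, 18, 30)
w3 = Kw2 = (432, -66, 90)
The requested component of w3 is 90.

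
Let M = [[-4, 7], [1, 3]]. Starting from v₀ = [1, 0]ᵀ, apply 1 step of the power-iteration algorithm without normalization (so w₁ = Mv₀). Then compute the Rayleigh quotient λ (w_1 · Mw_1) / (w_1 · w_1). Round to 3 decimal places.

w1 = Mv₀ = ((-4)·1 + 7·0; 1·1 + 3·0) = (-4, 1)
Mw1 = (23, -1)
w1·Mw1 = (-4)·23 + 1·(-1) = -93; w1·w1 = (-4)·(-4) + 1·1 = 17
λ ≈ -93/17 = -5.471

λ ≈ -5.471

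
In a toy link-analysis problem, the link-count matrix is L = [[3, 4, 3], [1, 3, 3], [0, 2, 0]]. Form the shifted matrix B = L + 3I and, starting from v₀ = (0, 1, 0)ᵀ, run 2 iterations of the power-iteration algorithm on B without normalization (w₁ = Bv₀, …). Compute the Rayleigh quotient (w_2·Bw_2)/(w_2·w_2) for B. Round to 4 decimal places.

μ ≈ 9.4548

B = L + 3I has rows (6, 4, 3); (1, 6, 3); (0, 2, 3)
w1 = Bv₀ = (4, 6, 2)
w2 = Bw1 = (54, 46, 18)
Bw2 = (562, 384, 146)
w2·Bw2 = 50640; w2·w2 = 5356; μ ≈ 50640/5356 = 9.4548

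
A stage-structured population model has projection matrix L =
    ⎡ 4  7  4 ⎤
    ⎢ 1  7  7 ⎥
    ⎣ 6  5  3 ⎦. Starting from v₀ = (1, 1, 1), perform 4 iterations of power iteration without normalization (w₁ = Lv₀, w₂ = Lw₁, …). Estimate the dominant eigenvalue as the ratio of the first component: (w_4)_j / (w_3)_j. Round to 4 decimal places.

w1 = Lv₀ = (4·1 + 7·1 + 4·1; 1·1 + 7·1 + 7·1; 6·1 + 5·1 + 3·1) = (15, 15, 14)
w2 = Lw1 = (4·15 + 7·15 + 4·14; 1·15 + 7·15 + 7·14; 6·15 + 5·15 + 3·14) = (221, 218, 207)
w3 = Lw2 = (3238, 3196, 3037)
w4 = Lw3 = (47472, 46869, 44519)
Ratio at component: 47472 / 3238 = 14.6609

λ ≈ 14.6609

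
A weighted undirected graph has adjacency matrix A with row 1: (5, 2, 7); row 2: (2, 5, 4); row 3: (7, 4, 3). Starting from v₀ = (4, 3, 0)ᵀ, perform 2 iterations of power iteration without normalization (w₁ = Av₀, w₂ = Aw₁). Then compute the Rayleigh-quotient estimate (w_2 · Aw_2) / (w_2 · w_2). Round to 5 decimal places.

w1 = Av₀ = (5·4 + 2·3 + 7·0; 2·4 + 5·3 + 4·0; 7·4 + 4·3 + 3·0) = (26, 23, 40)
w2 = Aw1 = (5·26 + 2·23 + 7·40; 2·26 + 5·23 + 4·40; 7·26 + 4·23 + 3·40) = (456, 327, 394)
Aw2 = (5692, 4123, 5682)
w2·Aw2 = 456·5692 + 327·4123 + 394·5682 = 6182481; w2·w2 = 456·456 + 327·327 + 394·394 = 470101
λ ≈ 6182481/470101 = 13.15139

13.15139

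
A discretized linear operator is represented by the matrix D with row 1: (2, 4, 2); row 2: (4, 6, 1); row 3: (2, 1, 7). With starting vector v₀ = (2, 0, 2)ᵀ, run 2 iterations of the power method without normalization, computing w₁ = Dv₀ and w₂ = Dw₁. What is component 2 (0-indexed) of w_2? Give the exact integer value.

w1 = Dv₀ = (2·2 + 4·0 + 2·2; 4·2 + 6·0 + 1·2; 2·2 + 1·0 + 7·2) = (8, 10, 18)
w2 = Dw1 = (2·8 + 4·10 + 2·18; 4·8 + 6·10 + 1·18; 2·8 + 1·10 + 7·18) = (92, 110, 152)
The requested component of w2 is 152.

152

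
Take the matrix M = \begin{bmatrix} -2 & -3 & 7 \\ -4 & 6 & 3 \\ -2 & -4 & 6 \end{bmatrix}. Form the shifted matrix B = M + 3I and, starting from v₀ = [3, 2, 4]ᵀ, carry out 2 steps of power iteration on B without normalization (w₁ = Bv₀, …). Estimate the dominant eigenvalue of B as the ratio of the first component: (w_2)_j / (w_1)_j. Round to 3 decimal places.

5.000

B = M + 3I has rows (1, -3, 7); (-4, 9, 3); (-2, -4, 9)
w1 = Bv₀ = (25, 18, 22)
w2 = Bw1 = (125, 128, 76)
Ratio: 125/25 = 5.000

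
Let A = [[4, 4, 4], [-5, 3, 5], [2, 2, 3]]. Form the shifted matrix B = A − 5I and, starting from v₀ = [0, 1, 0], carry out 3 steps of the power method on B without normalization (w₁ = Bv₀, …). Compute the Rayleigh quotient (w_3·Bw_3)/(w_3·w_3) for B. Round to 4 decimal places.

B = A − 5I has rows (-1, 4, 4); (-5, -2, 5); (2, 2, -2)
w1 = Bv₀ = ((-1)·0 + 4·1 + 4·0; (-5)·0 + (-2)·1 + 5·0; 2·0 + 2·1 + (-2)·0) = (4, -2, 2)
w2 = Bw1 = ((-1)·4 + 4·(-2) + 4·2; (-5)·4 + (-2)·(-2) + 5·2; 2·4 + 2·(-2) + (-2)·2) = (-4, -6, 0)
w3 = Bw2 = (-20, 32, -20)
Bw3 = (68, -64, 64)
w3·Bw3 = -4688; w3·w3 = 1824; μ ≈ -4688/1824 = -2.5702

μ ≈ -2.5702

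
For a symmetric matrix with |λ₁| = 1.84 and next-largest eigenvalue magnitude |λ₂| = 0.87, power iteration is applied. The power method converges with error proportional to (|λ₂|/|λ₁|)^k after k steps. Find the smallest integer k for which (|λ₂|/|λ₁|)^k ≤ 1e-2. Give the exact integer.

7

|λ₂/λ₁| = 0.87/1.84 = 0.47283
Need k ≥ ln(1e-2) / ln(0.47283) = -4.6052 / -0.7490 ≈ 6.148
Smallest integer k satisfying the bound: 7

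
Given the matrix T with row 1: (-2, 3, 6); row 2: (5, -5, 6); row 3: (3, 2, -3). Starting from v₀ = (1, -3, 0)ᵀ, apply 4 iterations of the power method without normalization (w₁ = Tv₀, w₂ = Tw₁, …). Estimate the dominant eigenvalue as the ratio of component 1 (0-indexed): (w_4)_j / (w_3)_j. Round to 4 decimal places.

-8.0968

w1 = Tv₀ = ((-2)·1 + 3·(-3) + 6·0; 5·1 + (-5)·(-3) + 6·0; 3·1 + 2·(-3) + (-3)·0) = (-11, 20, -3)
w2 = Tw1 = ((-2)·(-11) + 3·20 + 6·(-3); 5·(-11) + (-5)·20 + 6·(-3); 3·(-11) + 2·20 + (-3)·(-3)) = (64, -173, 16)
w3 = Tw2 = (-551, 1281, -202)
w4 = Tw3 = (3733, -10372, 1515)
Ratio at component: -10372 / 1281 = -8.0968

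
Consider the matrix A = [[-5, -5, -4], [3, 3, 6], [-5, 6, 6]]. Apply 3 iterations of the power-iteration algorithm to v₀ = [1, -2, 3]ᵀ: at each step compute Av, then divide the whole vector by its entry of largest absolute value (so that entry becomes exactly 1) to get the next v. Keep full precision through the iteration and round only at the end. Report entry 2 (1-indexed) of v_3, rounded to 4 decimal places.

0.6273

Av0 = (-7.00000, 15.00000, 1.00000); divide by 15.00000 → v1 = (-0.46667, 1.00000, 0.06667)
Av1 = (-2.93333, 2.00000, 8.73333); divide by 8.73333 → v2 = (-0.33588, 0.22901, 1.00000)
Av2 = (-3.46565, 5.67939, 9.05344); divide by 9.05344 → v3 = (-0.38280, 0.62732, 1.00000)
Requested entry of v3: 744/1186 = 0.6273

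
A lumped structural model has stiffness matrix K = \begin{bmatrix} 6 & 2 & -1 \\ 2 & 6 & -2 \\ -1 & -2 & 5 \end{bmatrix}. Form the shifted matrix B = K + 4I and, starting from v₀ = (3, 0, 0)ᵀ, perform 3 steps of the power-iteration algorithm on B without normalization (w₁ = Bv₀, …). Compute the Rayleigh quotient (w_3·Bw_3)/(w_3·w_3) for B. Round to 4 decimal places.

12.5398

B = K + 4I has rows (10, 2, -1); (2, 10, -2); (-1, -2, 9)
w1 = Bv₀ = (10·3 + 2·0 + (-1)·0; 2·3 + 10·0 + (-2)·0; (-1)·3 + (-2)·0 + 9·0) = (30, 6, -3)
w2 = Bw1 = (10·30 + 2·6 + (-1)·(-3); 2·30 + 10·6 + (-2)·(-3); (-1)·30 + (-2)·6 + 9·(-3)) = (315, 126, -69)
w3 = Bw2 = (3471, 2028, -1188)
Bw3 = (39954, 29598, -18219)
w3·Bw3 = 220349250; w3·w3 = 17571969; μ ≈ 220349250/17571969 = 12.5398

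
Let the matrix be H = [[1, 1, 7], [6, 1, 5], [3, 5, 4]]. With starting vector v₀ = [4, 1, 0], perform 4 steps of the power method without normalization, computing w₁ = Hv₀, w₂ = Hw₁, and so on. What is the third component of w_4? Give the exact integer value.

w1 = Hv₀ = (1·4 + 1·1 + 7·0; 6·4 + 1·1 + 5·0; 3·4 + 5·1 + 4·0) = (5, 25, 17)
w2 = Hw1 = (1·5 + 1·25 + 7·17; 6·5 + 1·25 + 5·17; 3·5 + 5·25 + 4·17) = (149, 140, 208)
w3 = Hw2 = (1745, 2074, 1979)
w4 = Hw3 = (17672, 22439, 23521)
The requested component of w4 is 23521.

23521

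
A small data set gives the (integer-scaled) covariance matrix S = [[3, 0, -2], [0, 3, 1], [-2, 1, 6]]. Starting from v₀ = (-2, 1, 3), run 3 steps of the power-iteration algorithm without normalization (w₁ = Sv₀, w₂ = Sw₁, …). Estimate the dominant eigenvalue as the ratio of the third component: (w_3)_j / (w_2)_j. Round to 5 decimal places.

w1 = Sv₀ = (-12, 6, 23)
w2 = Sw1 = (-82, 41, 168)
w3 = Sw2 = (-582, 291, 1213)
Ratio at component: 1213 / 168 = 7.22024

7.22024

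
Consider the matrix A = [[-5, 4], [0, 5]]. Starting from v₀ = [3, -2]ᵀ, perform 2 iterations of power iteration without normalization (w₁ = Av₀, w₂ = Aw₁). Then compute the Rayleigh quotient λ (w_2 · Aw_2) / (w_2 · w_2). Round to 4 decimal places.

w1 = Av₀ = ((-5)·3 + 4·(-2); 0·3 + 5·(-2)) = (-23, -10)
w2 = Aw1 = ((-5)·(-23) + 4·(-10); 0·(-23) + 5·(-10)) = (75, -50)
Aw2 = (-575, -250)
w2·Aw2 = 75·(-575) + (-50)·(-250) = -30625; w2·w2 = 75·75 + (-50)·(-50) = 8125
λ ≈ -30625/8125 = -3.7692

λ ≈ -3.7692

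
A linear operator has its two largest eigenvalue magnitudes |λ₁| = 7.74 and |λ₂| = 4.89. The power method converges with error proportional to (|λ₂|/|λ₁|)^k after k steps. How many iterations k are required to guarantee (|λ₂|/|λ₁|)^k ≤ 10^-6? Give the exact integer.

31

|λ₂/λ₁| = 4.89/7.74 = 0.63178
Need k ≥ ln(10^-6) / ln(0.63178) = -13.8155 / -0.4592 ≈ 30.085
Smallest integer k satisfying the bound: 31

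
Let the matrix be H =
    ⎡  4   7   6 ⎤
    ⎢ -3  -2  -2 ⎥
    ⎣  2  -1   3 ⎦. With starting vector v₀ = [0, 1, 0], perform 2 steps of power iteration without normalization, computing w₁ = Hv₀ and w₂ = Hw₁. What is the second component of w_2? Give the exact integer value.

w1 = Hv₀ = (7, -2, -1)
w2 = Hw1 = (8, -15, 13)
The requested component of w2 is -15.

-15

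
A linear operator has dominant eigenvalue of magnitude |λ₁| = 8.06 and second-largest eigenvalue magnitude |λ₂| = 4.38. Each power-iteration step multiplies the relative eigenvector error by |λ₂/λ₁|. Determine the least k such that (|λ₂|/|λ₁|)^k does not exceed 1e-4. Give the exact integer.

|λ₂/λ₁| = 4.38/8.06 = 0.54342
Need k ≥ ln(1e-4) / ln(0.54342) = -9.2103 / -0.6099 ≈ 15.102
Smallest integer k satisfying the bound: 16

16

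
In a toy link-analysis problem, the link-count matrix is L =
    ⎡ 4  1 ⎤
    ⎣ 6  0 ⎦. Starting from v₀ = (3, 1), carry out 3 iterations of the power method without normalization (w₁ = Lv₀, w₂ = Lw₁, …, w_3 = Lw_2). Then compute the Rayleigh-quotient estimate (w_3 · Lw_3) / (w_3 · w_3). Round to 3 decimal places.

w1 = Lv₀ = (13, 18)
w2 = Lw1 = (70, 78)
w3 = Lw2 = (358, 420)
Lw3 = (1852, 2148)
w3·Lw3 = 358·1852 + 420·2148 = 1565176; w3·w3 = 358·358 + 420·420 = 304564
λ ≈ 1565176/304564 = 5.139

λ ≈ 5.139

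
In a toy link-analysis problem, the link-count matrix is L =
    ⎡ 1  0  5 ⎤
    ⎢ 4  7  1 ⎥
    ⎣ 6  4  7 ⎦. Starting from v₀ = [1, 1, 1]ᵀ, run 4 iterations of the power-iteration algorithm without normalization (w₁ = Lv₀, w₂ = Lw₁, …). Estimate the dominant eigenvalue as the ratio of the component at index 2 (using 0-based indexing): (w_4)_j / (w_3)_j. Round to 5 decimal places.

w1 = Lv₀ = (1·1 + 0·1 + 5·1; 4·1 + 7·1 + 1·1; 6·1 + 4·1 + 7·1) = (6, 12, 17)
w2 = Lw1 = (1·6 + 0·12 + 5·17; 4·6 + 7·12 + 1·17; 6·6 + 4·12 + 7·17) = (91, 125, 203)
w3 = Lw2 = (1106, 1442, 2467)
w4 = Lw3 = (13441, 16985, 29673)
Ratio at component: 29673 / 2467 = 12.02797

12.02797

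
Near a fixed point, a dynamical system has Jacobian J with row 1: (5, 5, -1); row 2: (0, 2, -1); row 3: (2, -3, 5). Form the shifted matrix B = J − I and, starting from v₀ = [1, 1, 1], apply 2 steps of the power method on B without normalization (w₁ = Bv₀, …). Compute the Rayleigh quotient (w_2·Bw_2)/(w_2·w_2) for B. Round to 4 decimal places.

μ ≈ 4.4198

B = J − I has rows (4, 5, -1); (0, 1, -1); (2, -3, 4)
w1 = Bv₀ = (4·1 + 5·1 + (-1)·1; 0·1 + 1·1 + (-1)·1; 2·1 + (-3)·1 + 4·1) = (8, 0, 3)
w2 = Bw1 = (4·8 + 5·0 + (-1)·3; 0·8 + 1·0 + (-1)·3; 2·8 + (-3)·0 + 4·3) = (29, -3, 28)
Bw2 = (73, -31, 179)
w2·Bw2 = 7222; w2·w2 = 1634; μ ≈ 7222/1634 = 4.4198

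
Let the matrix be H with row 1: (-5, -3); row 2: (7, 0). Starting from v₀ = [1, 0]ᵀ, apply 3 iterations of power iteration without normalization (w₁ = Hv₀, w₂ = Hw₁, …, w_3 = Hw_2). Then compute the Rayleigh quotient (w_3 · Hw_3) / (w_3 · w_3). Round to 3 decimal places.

λ ≈ -3.322

w1 = Hv₀ = ((-5)·1 + (-3)·0; 7·1 + 0·0) = (-5, 7)
w2 = Hw1 = ((-5)·(-5) + (-3)·7; 7·(-5) + 0·7) = (4, -35)
w3 = Hw2 = (85, 28)
Hw3 = (-509, 595)
w3·Hw3 = 85·(-509) + 28·595 = -26605; w3·w3 = 85·85 + 28·28 = 8009
λ ≈ -26605/8009 = -3.322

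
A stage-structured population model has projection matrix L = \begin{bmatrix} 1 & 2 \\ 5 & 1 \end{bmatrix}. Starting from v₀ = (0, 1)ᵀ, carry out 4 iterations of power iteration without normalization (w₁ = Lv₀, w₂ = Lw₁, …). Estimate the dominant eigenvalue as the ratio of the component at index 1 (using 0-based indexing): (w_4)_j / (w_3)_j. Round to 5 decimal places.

w1 = Lv₀ = (1·0 + 2·1; 5·0 + 1·1) = (2, 1)
w2 = Lw1 = (1·2 + 2·1; 5·2 + 1·1) = (4, 11)
w3 = Lw2 = (26, 31)
w4 = Lw3 = (88, 161)
Ratio at component: 161 / 31 = 5.19355

5.19355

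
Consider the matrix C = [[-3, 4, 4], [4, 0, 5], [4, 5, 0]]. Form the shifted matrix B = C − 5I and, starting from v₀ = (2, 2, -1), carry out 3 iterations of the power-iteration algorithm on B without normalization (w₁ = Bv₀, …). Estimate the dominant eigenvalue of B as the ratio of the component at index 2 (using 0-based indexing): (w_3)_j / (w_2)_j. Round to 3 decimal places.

B = C − 5I has rows (-8, 4, 4); (4, -5, 5); (4, 5, -5)
w1 = Bv₀ = ((-8)·2 + 4·2 + 4·(-1); 4·2 + (-5)·2 + 5·(-1); 4·2 + 5·2 + (-5)·(-1)) = (-12, -7, 23)
w2 = Bw1 = ((-8)·(-12) + 4·(-7) + 4·23; 4·(-12) + (-5)·(-7) + 5·23; 4·(-12) + 5·(-7) + (-5)·23) = (160, 102, -198)
w3 = Bw2 = (-1664, -860, 2140)
Ratio: 2140/-198 = -10.808

μ ≈ -10.808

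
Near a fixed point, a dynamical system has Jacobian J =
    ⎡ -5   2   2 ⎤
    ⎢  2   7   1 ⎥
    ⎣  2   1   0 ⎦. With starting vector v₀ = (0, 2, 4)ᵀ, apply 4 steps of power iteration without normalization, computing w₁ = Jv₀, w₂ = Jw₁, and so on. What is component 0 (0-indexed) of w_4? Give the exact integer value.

w1 = Jv₀ = (12, 18, 2)
w2 = Jw1 = (-20, 152, 42)
w3 = Jw2 = (488, 1066, 112)
w4 = Jw3 = (-84, 8550, 2042)
The requested component of w4 is -84.

-84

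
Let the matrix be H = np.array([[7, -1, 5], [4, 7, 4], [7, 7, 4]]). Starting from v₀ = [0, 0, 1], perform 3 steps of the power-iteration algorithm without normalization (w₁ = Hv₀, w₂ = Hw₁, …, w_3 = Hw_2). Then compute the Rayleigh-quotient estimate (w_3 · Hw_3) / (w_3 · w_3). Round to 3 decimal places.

λ ≈ 14.281

w1 = Hv₀ = (5, 4, 4)
w2 = Hw1 = (51, 64, 79)
w3 = Hw2 = (688, 968, 1121)
Hw3 = (9453, 14012, 16076)
w3·Hw3 = 688·9453 + 968·14012 + 1121·16076 = 38088476; w3·w3 = 688·688 + 968·968 + 1121·1121 = 2667009
λ ≈ 38088476/2667009 = 14.281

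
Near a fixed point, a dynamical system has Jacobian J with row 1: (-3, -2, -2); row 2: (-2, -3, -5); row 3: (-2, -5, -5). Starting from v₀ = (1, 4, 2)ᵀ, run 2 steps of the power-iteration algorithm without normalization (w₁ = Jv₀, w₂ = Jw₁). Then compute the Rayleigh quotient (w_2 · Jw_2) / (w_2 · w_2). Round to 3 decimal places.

λ ≈ -10.200

w1 = Jv₀ = (-15, -24, -32)
w2 = Jw1 = (157, 262, 310)
Jw2 = (-1615, -2650, -3174)
w2·Jw2 = 157·(-1615) + 262·(-2650) + 310·(-3174) = -1931795; w2·w2 = 157·157 + 262·262 + 310·310 = 189393
λ ≈ -1931795/189393 = -10.200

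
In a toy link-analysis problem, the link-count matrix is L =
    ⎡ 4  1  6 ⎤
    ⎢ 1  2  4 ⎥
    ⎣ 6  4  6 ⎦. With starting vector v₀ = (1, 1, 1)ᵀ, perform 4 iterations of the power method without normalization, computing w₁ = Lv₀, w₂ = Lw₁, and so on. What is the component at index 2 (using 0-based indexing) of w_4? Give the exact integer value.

29510

w1 = Lv₀ = (4·1 + 1·1 + 6·1; 1·1 + 2·1 + 4·1; 6·1 + 4·1 + 6·1) = (11, 7, 16)
w2 = Lw1 = (4·11 + 1·7 + 6·16; 1·11 + 2·7 + 4·16; 6·11 + 4·7 + 6·16) = (147, 89, 190)
w3 = Lw2 = (1817, 1085, 2378)
w4 = Lw3 = (22621, 13499, 29510)
The requested component of w4 is 29510.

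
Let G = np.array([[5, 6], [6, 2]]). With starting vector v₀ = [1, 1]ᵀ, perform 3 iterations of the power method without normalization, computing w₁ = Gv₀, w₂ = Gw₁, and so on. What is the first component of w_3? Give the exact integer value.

w1 = Gv₀ = (11, 8)
w2 = Gw1 = (103, 82)
w3 = Gw2 = (1007, 782)
The requested component of w3 is 1007.

1007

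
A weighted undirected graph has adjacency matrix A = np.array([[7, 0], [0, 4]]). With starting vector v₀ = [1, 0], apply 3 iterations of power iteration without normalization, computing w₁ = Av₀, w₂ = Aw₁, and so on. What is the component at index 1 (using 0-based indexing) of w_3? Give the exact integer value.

w1 = Av₀ = (7·1 + 0·0; 0·1 + 4·0) = (7, 0)
w2 = Aw1 = (7·7 + 0·0; 0·7 + 4·0) = (49, 0)
w3 = Aw2 = (343, 0)
The requested component of w3 is 0.

0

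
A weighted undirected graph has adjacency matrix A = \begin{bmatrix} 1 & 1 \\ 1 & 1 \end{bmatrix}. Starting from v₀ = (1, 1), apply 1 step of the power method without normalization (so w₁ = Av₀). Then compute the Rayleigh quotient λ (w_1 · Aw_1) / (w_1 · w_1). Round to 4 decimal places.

2.0000

w1 = Av₀ = (2, 2)
Aw1 = (4, 4)
w1·Aw1 = 2·4 + 2·4 = 16; w1·w1 = 2·2 + 2·2 = 8
λ ≈ 16/8 = 2.0000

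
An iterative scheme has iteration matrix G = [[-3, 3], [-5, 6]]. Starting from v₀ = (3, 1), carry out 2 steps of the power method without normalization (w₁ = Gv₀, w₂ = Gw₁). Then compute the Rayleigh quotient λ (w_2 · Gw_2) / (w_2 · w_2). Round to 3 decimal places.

w1 = Gv₀ = ((-3)·3 + 3·1; (-5)·3 + 6·1) = (-6, -9)
w2 = Gw1 = ((-3)·(-6) + 3·(-9); (-5)·(-6) + 6·(-9)) = (-9, -24)
Gw2 = (-45, -99)
w2·Gw2 = (-9)·(-45) + (-24)·(-99) = 2781; w2·w2 = (-9)·(-9) + (-24)·(-24) = 657
λ ≈ 2781/657 = 4.233

4.233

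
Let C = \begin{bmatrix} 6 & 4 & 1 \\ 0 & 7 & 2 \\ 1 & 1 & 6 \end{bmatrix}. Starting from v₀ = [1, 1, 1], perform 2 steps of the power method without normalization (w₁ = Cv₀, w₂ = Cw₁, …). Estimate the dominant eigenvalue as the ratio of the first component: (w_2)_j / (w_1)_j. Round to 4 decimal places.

w1 = Cv₀ = (6·1 + 4·1 + 1·1; 0·1 + 7·1 + 2·1; 1·1 + 1·1 + 6·1) = (11, 9, 8)
w2 = Cw1 = (6·11 + 4·9 + 1·8; 0·11 + 7·9 + 2·8; 1·11 + 1·9 + 6·8) = (110, 79, 68)
Ratio at component: 110 / 11 = 10.0000

λ ≈ 10.0000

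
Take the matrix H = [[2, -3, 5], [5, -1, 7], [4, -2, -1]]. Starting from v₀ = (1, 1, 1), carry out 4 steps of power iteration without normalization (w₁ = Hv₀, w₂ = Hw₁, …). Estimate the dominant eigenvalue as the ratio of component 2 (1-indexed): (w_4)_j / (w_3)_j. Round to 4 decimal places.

7.1818

w1 = Hv₀ = (4, 11, 1)
w2 = Hw1 = (-20, 16, -7)
w3 = Hw2 = (-123, -165, -105)
w4 = Hw3 = (-276, -1185, -57)
Ratio at component: -1185 / -165 = 7.1818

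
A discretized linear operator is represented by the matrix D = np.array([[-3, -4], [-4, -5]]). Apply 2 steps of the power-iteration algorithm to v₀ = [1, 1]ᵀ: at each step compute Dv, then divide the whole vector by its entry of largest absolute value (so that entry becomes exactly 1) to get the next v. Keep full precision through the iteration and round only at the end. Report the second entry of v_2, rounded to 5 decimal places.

Dv0 = (-7.000000, -9.000000); divide by -9.000000 → v1 = (0.777778, 1.000000)
Dv1 = (-6.333333, -8.111111); divide by -8.111111 → v2 = (0.780822, 1.000000)
Requested entry of v2: 73/73 = 1.00000

1.00000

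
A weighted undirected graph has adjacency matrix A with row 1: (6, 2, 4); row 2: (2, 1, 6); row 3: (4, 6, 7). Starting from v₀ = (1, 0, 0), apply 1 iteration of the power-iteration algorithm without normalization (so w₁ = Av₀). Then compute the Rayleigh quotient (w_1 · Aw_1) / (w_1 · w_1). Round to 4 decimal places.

w1 = Av₀ = (6·1 + 2·0 + 4·0; 2·1 + 1·0 + 6·0; 4·1 + 6·0 + 7·0) = (6, 2, 4)
Aw1 = (56, 38, 64)
w1·Aw1 = 6·56 + 2·38 + 4·64 = 668; w1·w1 = 6·6 + 2·2 + 4·4 = 56
λ ≈ 668/56 = 11.9286

λ ≈ 11.9286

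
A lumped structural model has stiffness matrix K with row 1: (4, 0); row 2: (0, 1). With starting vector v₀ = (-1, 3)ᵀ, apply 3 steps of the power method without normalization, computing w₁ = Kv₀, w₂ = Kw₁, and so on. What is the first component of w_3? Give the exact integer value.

-64

w1 = Kv₀ = (4·(-1) + 0·3; 0·(-1) + 1·3) = (-4, 3)
w2 = Kw1 = (4·(-4) + 0·3; 0·(-4) + 1·3) = (-16, 3)
w3 = Kw2 = (-64, 3)
The requested component of w3 is -64.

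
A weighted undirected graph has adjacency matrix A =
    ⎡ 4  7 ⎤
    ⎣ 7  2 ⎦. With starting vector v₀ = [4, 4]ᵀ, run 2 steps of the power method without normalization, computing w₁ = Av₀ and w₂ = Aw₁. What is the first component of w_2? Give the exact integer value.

w1 = Av₀ = (44, 36)
w2 = Aw1 = (428, 380)
The requested component of w2 is 428.

428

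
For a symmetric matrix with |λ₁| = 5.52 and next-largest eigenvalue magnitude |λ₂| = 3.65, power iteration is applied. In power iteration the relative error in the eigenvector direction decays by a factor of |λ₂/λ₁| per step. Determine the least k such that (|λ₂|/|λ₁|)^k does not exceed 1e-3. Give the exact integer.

17

|λ₂/λ₁| = 3.65/5.52 = 0.66123
Need k ≥ ln(1e-3) / ln(0.66123) = -6.9078 / -0.4137 ≈ 16.699
Smallest integer k satisfying the bound: 17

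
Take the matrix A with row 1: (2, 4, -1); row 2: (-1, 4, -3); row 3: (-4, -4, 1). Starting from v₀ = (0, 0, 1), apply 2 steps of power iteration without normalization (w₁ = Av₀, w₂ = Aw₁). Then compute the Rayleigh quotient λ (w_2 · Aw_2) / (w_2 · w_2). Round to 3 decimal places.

λ ≈ 7.175

w1 = Av₀ = (2·0 + 4·0 + (-1)·1; (-1)·0 + 4·0 + (-3)·1; (-4)·0 + (-4)·0 + 1·1) = (-1, -3, 1)
w2 = Aw1 = (2·(-1) + 4·(-3) + (-1)·1; (-1)·(-1) + 4·(-3) + (-3)·1; (-4)·(-1) + (-4)·(-3) + 1·1) = (-15, -14, 17)
Aw2 = (-103, -92, 133)
w2·Aw2 = (-15)·(-103) + (-14)·(-92) + 17·133 = 5094; w2·w2 = (-15)·(-15) + (-14)·(-14) + 17·17 = 710
λ ≈ 5094/710 = 7.175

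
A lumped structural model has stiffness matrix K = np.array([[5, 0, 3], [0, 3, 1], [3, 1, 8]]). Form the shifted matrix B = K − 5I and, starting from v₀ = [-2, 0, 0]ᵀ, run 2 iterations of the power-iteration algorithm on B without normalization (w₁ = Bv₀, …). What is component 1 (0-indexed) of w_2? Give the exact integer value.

-6

B = K − 5I has rows (0, 0, 3); (0, -2, 1); (3, 1, 3)
w1 = Bv₀ = (0, 0, -6)
w2 = Bw1 = (-18, -6, -18)
Requested component of w2: -6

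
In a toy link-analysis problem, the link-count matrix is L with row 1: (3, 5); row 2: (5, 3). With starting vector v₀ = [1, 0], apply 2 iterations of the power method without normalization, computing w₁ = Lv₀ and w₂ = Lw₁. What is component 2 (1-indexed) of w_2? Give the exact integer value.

30

w1 = Lv₀ = (3·1 + 5·0; 5·1 + 3·0) = (3, 5)
w2 = Lw1 = (3·3 + 5·5; 5·3 + 3·5) = (34, 30)
The requested component of w2 is 30.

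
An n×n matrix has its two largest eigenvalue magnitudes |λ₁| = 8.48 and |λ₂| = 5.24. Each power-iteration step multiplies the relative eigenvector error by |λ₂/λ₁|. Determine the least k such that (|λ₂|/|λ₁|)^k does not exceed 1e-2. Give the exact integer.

|λ₂/λ₁| = 5.24/8.48 = 0.61792
Need k ≥ ln(1e-2) / ln(0.61792) = -4.6052 / -0.4814 ≈ 9.566
Smallest integer k satisfying the bound: 10

10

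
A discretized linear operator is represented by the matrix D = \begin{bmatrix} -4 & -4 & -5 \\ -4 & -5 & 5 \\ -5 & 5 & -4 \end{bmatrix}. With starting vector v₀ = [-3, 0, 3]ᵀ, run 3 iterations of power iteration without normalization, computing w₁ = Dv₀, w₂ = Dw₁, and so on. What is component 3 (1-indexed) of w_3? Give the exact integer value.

w1 = Dv₀ = ((-4)·(-3) + (-4)·0 + (-5)·3; (-4)·(-3) + (-5)·0 + 5·3; (-5)·(-3) + 5·0 + (-4)·3) = (-3, 27, 3)
w2 = Dw1 = ((-4)·(-3) + (-4)·27 + (-5)·3; (-4)·(-3) + (-5)·27 + 5·3; (-5)·(-3) + 5·27 + (-4)·3) = (-111, -108, 138)
w3 = Dw2 = (186, 1674, -537)
The requested component of w3 is -537.

-537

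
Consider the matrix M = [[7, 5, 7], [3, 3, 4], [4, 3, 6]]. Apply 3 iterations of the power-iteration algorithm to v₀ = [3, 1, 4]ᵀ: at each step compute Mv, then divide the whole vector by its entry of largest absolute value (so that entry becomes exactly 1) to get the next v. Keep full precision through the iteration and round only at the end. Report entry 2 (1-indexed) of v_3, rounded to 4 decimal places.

Mv0 = (54.00000, 28.00000, 39.00000); divide by 54.00000 → v1 = (1.00000, 0.51852, 0.72222)
Mv1 = (14.64815, 7.44444, 9.88889); divide by 14.64815 → v2 = (1.00000, 0.50822, 0.67509)
Mv2 = (14.26675, 7.22503, 9.57522); divide by 14.26675 → v3 = (1.00000, 0.50642, 0.67116)
Requested entry of v3: 5715/11285 = 0.5064

0.5064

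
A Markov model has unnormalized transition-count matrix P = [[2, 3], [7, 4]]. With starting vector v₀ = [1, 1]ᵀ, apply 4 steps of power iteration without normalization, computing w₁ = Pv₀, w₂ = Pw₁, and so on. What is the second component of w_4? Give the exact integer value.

w1 = Pv₀ = (2·1 + 3·1; 7·1 + 4·1) = (5, 11)
w2 = Pw1 = (2·5 + 3·11; 7·5 + 4·11) = (43, 79)
w3 = Pw2 = (323, 617)
w4 = Pw3 = (2497, 4729)
The requested component of w4 is 4729.

4729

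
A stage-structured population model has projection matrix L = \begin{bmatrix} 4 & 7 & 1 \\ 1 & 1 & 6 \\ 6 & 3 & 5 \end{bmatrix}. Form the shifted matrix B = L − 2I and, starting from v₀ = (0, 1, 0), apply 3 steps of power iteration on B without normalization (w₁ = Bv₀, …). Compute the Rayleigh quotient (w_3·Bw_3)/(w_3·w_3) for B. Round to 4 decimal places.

B = L − 2I has rows (2, 7, 1); (1, -1, 6); (6, 3, 3)
w1 = Bv₀ = (7, -1, 3)
w2 = Bw1 = (10, 26, 48)
w3 = Bw2 = (250, 272, 282)
Bw3 = (2686, 1670, 3162)
w3·Bw3 = 2017424; w3·w3 = 216008; μ ≈ 2017424/216008 = 9.3396

9.3396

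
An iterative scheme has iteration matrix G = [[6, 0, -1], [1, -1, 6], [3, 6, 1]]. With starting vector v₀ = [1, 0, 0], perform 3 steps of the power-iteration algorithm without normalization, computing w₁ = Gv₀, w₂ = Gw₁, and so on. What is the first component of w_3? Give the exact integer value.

171

w1 = Gv₀ = (6·1 + 0·0 + (-1)·0; 1·1 + (-1)·0 + 6·0; 3·1 + 6·0 + 1·0) = (6, 1, 3)
w2 = Gw1 = (6·6 + 0·1 + (-1)·3; 1·6 + (-1)·1 + 6·3; 3·6 + 6·1 + 1·3) = (33, 23, 27)
w3 = Gw2 = (171, 172, 264)
The requested component of w3 is 171.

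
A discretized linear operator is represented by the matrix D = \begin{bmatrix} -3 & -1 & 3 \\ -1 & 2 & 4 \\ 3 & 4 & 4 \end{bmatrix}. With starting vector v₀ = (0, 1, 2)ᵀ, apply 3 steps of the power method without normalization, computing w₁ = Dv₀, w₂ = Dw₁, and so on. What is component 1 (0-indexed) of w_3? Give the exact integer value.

w1 = Dv₀ = ((-3)·0 + (-1)·1 + 3·2; (-1)·0 + 2·1 + 4·2; 3·0 + 4·1 + 4·2) = (5, 10, 12)
w2 = Dw1 = ((-3)·5 + (-1)·10 + 3·12; (-1)·5 + 2·10 + 4·12; 3·5 + 4·10 + 4·12) = (11, 63, 103)
w3 = Dw2 = (213, 527, 697)
The requested component of w3 is 527.

527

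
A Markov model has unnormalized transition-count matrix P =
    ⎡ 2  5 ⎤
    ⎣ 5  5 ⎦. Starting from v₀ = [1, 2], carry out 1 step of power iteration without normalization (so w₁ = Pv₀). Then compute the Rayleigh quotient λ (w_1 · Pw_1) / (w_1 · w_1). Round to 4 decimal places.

λ ≈ 8.7073

w1 = Pv₀ = (12, 15)
Pw1 = (99, 135)
w1·Pw1 = 12·99 + 15·135 = 3213; w1·w1 = 12·12 + 15·15 = 369
λ ≈ 3213/369 = 8.7073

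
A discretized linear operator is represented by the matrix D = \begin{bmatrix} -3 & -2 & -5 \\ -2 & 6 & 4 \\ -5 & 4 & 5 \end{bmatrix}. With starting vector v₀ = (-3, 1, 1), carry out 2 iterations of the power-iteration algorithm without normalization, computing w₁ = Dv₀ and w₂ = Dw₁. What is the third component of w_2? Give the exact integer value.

w1 = Dv₀ = (2, 16, 24)
w2 = Dw1 = (-158, 188, 174)
The requested component of w2 is 174.

174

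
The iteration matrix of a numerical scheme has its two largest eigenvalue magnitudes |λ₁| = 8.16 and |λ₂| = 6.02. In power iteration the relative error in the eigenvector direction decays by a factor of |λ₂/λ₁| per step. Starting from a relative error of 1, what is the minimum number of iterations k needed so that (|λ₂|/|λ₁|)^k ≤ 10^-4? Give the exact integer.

31

|λ₂/λ₁| = 6.02/8.16 = 0.73775
Need k ≥ ln(10^-4) / ln(0.73775) = -9.2103 / -0.3042 ≈ 30.282
Smallest integer k satisfying the bound: 31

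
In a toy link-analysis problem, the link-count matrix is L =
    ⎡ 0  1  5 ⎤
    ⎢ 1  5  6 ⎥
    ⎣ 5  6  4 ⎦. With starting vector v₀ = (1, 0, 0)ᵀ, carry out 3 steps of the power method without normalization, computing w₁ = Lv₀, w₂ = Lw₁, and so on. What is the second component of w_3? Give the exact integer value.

w1 = Lv₀ = (0·1 + 1·0 + 5·0; 1·1 + 5·0 + 6·0; 5·1 + 6·0 + 4·0) = (0, 1, 5)
w2 = Lw1 = (0·0 + 1·1 + 5·5; 1·0 + 5·1 + 6·5; 5·0 + 6·1 + 4·5) = (26, 35, 26)
w3 = Lw2 = (165, 357, 444)
The requested component of w3 is 357.

357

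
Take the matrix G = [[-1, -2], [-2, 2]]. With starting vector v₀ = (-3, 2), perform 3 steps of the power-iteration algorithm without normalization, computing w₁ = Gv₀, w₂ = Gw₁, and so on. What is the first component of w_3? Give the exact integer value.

w1 = Gv₀ = ((-1)·(-3) + (-2)·2; (-2)·(-3) + 2·2) = (-1, 10)
w2 = Gw1 = ((-1)·(-1) + (-2)·10; (-2)·(-1) + 2·10) = (-19, 22)
w3 = Gw2 = (-25, 82)
The requested component of w3 is -25.

-25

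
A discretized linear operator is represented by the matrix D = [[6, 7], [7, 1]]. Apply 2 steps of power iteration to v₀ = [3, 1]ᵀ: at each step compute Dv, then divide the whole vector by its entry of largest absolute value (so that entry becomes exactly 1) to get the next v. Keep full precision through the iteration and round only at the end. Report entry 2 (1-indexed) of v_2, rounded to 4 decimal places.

Dv0 = (25.00000, 22.00000); divide by 25.00000 → v1 = (1.00000, 0.88000)
Dv1 = (12.16000, 7.88000); divide by 12.16000 → v2 = (1.00000, 0.64803)
Requested entry of v2: 197/304 = 0.6480

0.6480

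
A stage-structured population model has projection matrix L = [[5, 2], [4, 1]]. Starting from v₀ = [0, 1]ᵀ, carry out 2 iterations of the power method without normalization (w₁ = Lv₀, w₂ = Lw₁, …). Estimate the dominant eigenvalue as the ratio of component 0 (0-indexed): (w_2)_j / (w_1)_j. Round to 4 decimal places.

w1 = Lv₀ = (5·0 + 2·1; 4·0 + 1·1) = (2, 1)
w2 = Lw1 = (5·2 + 2·1; 4·2 + 1·1) = (12, 9)
Ratio at component: 12 / 2 = 6.0000

λ ≈ 6.0000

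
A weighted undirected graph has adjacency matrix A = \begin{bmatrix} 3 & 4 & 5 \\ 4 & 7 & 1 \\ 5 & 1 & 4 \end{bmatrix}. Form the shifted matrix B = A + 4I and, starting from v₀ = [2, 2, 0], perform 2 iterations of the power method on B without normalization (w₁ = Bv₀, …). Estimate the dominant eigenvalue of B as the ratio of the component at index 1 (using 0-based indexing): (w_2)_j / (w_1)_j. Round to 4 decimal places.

B = A + 4I has rows (7, 4, 5); (4, 11, 1); (5, 1, 8)
w1 = Bv₀ = (22, 30, 12)
w2 = Bw1 = (334, 430, 236)
Ratio: 430/30 = 14.3333

14.3333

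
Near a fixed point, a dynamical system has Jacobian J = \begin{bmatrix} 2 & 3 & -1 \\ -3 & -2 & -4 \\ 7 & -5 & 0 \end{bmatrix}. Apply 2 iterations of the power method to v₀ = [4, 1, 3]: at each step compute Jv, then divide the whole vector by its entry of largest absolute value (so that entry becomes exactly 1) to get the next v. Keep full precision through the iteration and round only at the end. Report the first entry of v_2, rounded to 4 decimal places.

Jv0 = (8.00000, -26.00000, 23.00000); divide by -26.00000 → v1 = (-0.30769, 1.00000, -0.88462)
Jv1 = (3.26923, 2.46154, -7.15385); divide by -7.15385 → v2 = (-0.45699, -0.34409, 1.00000)
Requested entry of v2: -85/186 = -0.4570

-0.4570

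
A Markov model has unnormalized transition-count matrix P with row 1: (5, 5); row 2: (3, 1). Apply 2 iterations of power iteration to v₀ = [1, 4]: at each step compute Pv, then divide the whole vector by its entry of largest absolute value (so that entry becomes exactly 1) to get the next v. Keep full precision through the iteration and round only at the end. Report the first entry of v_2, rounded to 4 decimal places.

1.0000

Pv0 = (25.00000, 7.00000); divide by 25.00000 → v1 = (1.00000, 0.28000)
Pv1 = (6.40000, 3.28000); divide by 6.40000 → v2 = (1.00000, 0.51250)
Requested entry of v2: 160/160 = 1.0000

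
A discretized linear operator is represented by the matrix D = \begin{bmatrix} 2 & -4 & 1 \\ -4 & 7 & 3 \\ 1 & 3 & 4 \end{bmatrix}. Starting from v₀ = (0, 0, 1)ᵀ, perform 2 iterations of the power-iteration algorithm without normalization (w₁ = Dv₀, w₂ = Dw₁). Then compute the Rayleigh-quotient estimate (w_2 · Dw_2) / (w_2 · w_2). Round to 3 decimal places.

9.187

w1 = Dv₀ = (2·0 + (-4)·0 + 1·1; (-4)·0 + 7·0 + 3·1; 1·0 + 3·0 + 4·1) = (1, 3, 4)
w2 = Dw1 = (2·1 + (-4)·3 + 1·4; (-4)·1 + 7·3 + 3·4; 1·1 + 3·3 + 4·4) = (-6, 29, 26)
Dw2 = (-102, 305, 185)
w2·Dw2 = (-6)·(-102) + 29·305 + 26·185 = 14267; w2·w2 = (-6)·(-6) + 29·29 + 26·26 = 1553
λ ≈ 14267/1553 = 9.187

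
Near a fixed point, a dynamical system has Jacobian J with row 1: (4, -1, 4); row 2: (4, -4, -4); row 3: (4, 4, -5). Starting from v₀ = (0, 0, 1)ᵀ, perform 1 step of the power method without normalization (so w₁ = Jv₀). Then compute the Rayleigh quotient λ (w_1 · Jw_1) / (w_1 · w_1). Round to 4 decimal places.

w1 = Jv₀ = (4·0 + (-1)·0 + 4·1; 4·0 + (-4)·0 + (-4)·1; 4·0 + 4·0 + (-5)·1) = (4, -4, -5)
Jw1 = (0, 52, 25)
w1·Jw1 = 4·0 + (-4)·52 + (-5)·25 = -333; w1·w1 = 4·4 + (-4)·(-4) + (-5)·(-5) = 57
λ ≈ -333/57 = -5.8421

-5.8421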